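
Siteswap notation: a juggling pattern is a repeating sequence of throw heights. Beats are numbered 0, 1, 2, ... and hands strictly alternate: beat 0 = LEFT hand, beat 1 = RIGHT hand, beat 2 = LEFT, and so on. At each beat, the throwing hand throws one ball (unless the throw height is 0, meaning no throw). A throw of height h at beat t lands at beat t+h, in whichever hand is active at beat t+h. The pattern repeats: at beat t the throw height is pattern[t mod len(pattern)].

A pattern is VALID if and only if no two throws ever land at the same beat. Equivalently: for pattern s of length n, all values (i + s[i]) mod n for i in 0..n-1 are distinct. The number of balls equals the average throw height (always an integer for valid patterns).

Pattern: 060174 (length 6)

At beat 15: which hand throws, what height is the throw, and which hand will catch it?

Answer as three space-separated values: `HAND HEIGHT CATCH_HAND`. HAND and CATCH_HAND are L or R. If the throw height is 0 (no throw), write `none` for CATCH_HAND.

Beat 15: 15 mod 2 = 1, so hand = R
Throw height = pattern[15 mod 6] = pattern[3] = 1
Lands at beat 15+1=16, 16 mod 2 = 0, so catch hand = L

Answer: R 1 L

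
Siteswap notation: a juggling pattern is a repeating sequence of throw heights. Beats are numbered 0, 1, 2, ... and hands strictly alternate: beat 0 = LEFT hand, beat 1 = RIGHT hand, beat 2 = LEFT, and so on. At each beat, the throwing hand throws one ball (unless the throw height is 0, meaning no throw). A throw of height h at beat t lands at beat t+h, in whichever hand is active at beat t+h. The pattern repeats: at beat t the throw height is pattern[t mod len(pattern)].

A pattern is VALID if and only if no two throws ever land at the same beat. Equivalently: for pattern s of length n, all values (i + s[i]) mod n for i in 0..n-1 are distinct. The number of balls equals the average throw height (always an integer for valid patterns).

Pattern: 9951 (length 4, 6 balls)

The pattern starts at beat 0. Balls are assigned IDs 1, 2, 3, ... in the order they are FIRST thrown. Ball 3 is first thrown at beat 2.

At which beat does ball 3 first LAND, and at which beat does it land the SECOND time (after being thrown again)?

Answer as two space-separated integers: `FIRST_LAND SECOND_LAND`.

Answer: 7 8

Derivation:
Beat 0 (L): throw ball1 h=9 -> lands@9:R; in-air after throw: [b1@9:R]
Beat 1 (R): throw ball2 h=9 -> lands@10:L; in-air after throw: [b1@9:R b2@10:L]
Beat 2 (L): throw ball3 h=5 -> lands@7:R; in-air after throw: [b3@7:R b1@9:R b2@10:L]
Beat 3 (R): throw ball4 h=1 -> lands@4:L; in-air after throw: [b4@4:L b3@7:R b1@9:R b2@10:L]
Beat 4 (L): throw ball4 h=9 -> lands@13:R; in-air after throw: [b3@7:R b1@9:R b2@10:L b4@13:R]
Beat 5 (R): throw ball5 h=9 -> lands@14:L; in-air after throw: [b3@7:R b1@9:R b2@10:L b4@13:R b5@14:L]
Beat 6 (L): throw ball6 h=5 -> lands@11:R; in-air after throw: [b3@7:R b1@9:R b2@10:L b6@11:R b4@13:R b5@14:L]
Beat 7 (R): throw ball3 h=1 -> lands@8:L; in-air after throw: [b3@8:L b1@9:R b2@10:L b6@11:R b4@13:R b5@14:L]
Beat 8 (L): throw ball3 h=9 -> lands@17:R; in-air after throw: [b1@9:R b2@10:L b6@11:R b4@13:R b5@14:L b3@17:R]
Ball 3: thrown@2 h=5 -> first land @7; rethrown@7 h=1 -> second land @8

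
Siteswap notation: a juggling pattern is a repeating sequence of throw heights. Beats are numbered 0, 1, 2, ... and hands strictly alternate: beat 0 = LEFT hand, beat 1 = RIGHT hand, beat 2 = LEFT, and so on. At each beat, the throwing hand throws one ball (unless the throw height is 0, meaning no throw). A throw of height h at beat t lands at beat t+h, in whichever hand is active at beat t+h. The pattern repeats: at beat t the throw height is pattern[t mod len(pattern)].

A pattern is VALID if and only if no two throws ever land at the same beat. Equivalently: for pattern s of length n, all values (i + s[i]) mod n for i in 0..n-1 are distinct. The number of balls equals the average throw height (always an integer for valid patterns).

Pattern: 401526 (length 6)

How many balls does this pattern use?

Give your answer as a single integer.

Answer: 3

Derivation:
Pattern = [4, 0, 1, 5, 2, 6], length n = 6
  position 0: throw height = 4, running sum = 4
  position 1: throw height = 0, running sum = 4
  position 2: throw height = 1, running sum = 5
  position 3: throw height = 5, running sum = 10
  position 4: throw height = 2, running sum = 12
  position 5: throw height = 6, running sum = 18
Total sum = 18; balls = sum / n = 18 / 6 = 3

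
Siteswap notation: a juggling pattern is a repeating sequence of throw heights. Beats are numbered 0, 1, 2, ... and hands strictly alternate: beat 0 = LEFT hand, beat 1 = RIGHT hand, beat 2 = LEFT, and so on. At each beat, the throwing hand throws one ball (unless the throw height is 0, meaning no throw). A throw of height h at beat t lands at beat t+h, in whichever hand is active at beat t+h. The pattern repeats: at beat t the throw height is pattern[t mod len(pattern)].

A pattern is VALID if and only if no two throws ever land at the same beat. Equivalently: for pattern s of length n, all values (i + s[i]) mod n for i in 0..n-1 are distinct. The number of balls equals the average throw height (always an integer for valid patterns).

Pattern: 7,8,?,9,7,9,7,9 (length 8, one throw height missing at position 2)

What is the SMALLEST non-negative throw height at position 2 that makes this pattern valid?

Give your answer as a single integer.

Answer: 0

Derivation:
i=0: (0 + 7) mod 8 = 7
i=1: (1 + 8) mod 8 = 1
i=2: s[i]=? (unknown)
i=3: (3 + 9) mod 8 = 4
i=4: (4 + 7) mod 8 = 3
i=5: (5 + 9) mod 8 = 6
i=6: (6 + 7) mod 8 = 5
i=7: (7 + 9) mod 8 = 0
Known residues: [0, 1, 3, 4, 5, 6, 7]; need a permutation of 0..7, so missing residue r = 2
Need (2 + s) mod 8 = 2; smallest s = (2 - 2) mod 8 = 0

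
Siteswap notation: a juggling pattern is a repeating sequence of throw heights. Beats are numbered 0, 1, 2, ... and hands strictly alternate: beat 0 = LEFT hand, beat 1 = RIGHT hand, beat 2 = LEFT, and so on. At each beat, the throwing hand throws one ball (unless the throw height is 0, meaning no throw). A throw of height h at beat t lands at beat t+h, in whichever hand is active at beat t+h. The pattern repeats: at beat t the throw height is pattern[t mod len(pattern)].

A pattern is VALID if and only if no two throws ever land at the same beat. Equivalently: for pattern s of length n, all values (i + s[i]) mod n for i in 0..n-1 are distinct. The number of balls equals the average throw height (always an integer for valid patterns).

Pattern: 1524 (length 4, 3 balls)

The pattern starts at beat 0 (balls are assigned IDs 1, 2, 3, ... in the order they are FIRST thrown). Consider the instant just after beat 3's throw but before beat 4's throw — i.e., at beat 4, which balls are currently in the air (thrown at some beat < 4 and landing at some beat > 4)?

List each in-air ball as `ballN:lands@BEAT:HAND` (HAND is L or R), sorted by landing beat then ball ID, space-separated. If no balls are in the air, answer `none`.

Answer: ball1:lands@6:L ball3:lands@7:R

Derivation:
Beat 0 (L): throw ball1 h=1 -> lands@1:R; in-air after throw: [b1@1:R]
Beat 1 (R): throw ball1 h=5 -> lands@6:L; in-air after throw: [b1@6:L]
Beat 2 (L): throw ball2 h=2 -> lands@4:L; in-air after throw: [b2@4:L b1@6:L]
Beat 3 (R): throw ball3 h=4 -> lands@7:R; in-air after throw: [b2@4:L b1@6:L b3@7:R]
Beat 4 (L): throw ball2 h=1 -> lands@5:R; in-air after throw: [b2@5:R b1@6:L b3@7:R]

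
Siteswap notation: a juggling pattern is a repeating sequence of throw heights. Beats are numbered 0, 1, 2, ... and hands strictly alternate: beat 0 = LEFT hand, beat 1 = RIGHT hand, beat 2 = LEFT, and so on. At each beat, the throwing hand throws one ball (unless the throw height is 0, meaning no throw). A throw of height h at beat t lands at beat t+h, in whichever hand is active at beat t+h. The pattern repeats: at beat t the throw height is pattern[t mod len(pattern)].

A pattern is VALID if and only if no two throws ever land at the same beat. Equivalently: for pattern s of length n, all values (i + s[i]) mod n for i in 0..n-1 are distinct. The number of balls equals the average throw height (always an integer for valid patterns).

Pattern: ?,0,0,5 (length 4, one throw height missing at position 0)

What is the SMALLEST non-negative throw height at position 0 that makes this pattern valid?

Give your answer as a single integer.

i=0: s[i]=? (unknown)
i=1: (1 + 0) mod 4 = 1
i=2: (2 + 0) mod 4 = 2
i=3: (3 + 5) mod 4 = 0
Known residues: [0, 1, 2]; need a permutation of 0..3, so missing residue r = 3
Need (0 + s) mod 4 = 3; smallest s = (3 - 0) mod 4 = 3

Answer: 3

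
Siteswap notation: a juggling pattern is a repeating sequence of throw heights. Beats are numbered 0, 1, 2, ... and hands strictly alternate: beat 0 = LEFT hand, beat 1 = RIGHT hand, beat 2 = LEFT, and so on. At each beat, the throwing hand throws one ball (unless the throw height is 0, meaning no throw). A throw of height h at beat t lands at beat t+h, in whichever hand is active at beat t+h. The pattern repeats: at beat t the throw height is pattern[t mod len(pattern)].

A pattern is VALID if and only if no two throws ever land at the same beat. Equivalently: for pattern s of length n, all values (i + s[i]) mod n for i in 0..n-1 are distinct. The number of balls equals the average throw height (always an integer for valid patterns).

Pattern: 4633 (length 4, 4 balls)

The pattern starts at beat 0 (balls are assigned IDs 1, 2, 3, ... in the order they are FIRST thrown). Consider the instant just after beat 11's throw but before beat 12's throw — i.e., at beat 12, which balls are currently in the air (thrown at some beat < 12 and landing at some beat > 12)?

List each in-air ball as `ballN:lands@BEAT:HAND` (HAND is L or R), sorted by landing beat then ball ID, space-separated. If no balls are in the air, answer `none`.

Answer: ball2:lands@13:R ball3:lands@14:L ball4:lands@15:R

Derivation:
Beat 0 (L): throw ball1 h=4 -> lands@4:L; in-air after throw: [b1@4:L]
Beat 1 (R): throw ball2 h=6 -> lands@7:R; in-air after throw: [b1@4:L b2@7:R]
Beat 2 (L): throw ball3 h=3 -> lands@5:R; in-air after throw: [b1@4:L b3@5:R b2@7:R]
Beat 3 (R): throw ball4 h=3 -> lands@6:L; in-air after throw: [b1@4:L b3@5:R b4@6:L b2@7:R]
Beat 4 (L): throw ball1 h=4 -> lands@8:L; in-air after throw: [b3@5:R b4@6:L b2@7:R b1@8:L]
Beat 5 (R): throw ball3 h=6 -> lands@11:R; in-air after throw: [b4@6:L b2@7:R b1@8:L b3@11:R]
Beat 6 (L): throw ball4 h=3 -> lands@9:R; in-air after throw: [b2@7:R b1@8:L b4@9:R b3@11:R]
Beat 7 (R): throw ball2 h=3 -> lands@10:L; in-air after throw: [b1@8:L b4@9:R b2@10:L b3@11:R]
Beat 8 (L): throw ball1 h=4 -> lands@12:L; in-air after throw: [b4@9:R b2@10:L b3@11:R b1@12:L]
Beat 9 (R): throw ball4 h=6 -> lands@15:R; in-air after throw: [b2@10:L b3@11:R b1@12:L b4@15:R]
Beat 10 (L): throw ball2 h=3 -> lands@13:R; in-air after throw: [b3@11:R b1@12:L b2@13:R b4@15:R]
Beat 11 (R): throw ball3 h=3 -> lands@14:L; in-air after throw: [b1@12:L b2@13:R b3@14:L b4@15:R]
Beat 12 (L): throw ball1 h=4 -> lands@16:L; in-air after throw: [b2@13:R b3@14:L b4@15:R b1@16:L]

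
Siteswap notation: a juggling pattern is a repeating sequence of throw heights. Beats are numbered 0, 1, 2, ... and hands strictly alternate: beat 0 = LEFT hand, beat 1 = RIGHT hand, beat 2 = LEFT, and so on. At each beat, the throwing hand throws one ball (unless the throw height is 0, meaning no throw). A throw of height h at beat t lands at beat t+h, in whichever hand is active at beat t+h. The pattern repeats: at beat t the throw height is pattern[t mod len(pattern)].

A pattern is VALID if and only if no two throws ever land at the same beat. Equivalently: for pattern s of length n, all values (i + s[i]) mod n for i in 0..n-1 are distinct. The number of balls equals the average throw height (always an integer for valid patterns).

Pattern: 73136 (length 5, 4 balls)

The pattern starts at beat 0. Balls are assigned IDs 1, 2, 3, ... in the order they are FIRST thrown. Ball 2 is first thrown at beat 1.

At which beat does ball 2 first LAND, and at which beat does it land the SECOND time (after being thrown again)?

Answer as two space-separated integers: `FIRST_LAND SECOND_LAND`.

Answer: 4 10

Derivation:
Beat 0 (L): throw ball1 h=7 -> lands@7:R; in-air after throw: [b1@7:R]
Beat 1 (R): throw ball2 h=3 -> lands@4:L; in-air after throw: [b2@4:L b1@7:R]
Beat 2 (L): throw ball3 h=1 -> lands@3:R; in-air after throw: [b3@3:R b2@4:L b1@7:R]
Beat 3 (R): throw ball3 h=3 -> lands@6:L; in-air after throw: [b2@4:L b3@6:L b1@7:R]
Beat 4 (L): throw ball2 h=6 -> lands@10:L; in-air after throw: [b3@6:L b1@7:R b2@10:L]
Beat 5 (R): throw ball4 h=7 -> lands@12:L; in-air after throw: [b3@6:L b1@7:R b2@10:L b4@12:L]
Beat 6 (L): throw ball3 h=3 -> lands@9:R; in-air after throw: [b1@7:R b3@9:R b2@10:L b4@12:L]
Beat 7 (R): throw ball1 h=1 -> lands@8:L; in-air after throw: [b1@8:L b3@9:R b2@10:L b4@12:L]
Beat 8 (L): throw ball1 h=3 -> lands@11:R; in-air after throw: [b3@9:R b2@10:L b1@11:R b4@12:L]
Beat 9 (R): throw ball3 h=6 -> lands@15:R; in-air after throw: [b2@10:L b1@11:R b4@12:L b3@15:R]
Beat 10 (L): throw ball2 h=7 -> lands@17:R; in-air after throw: [b1@11:R b4@12:L b3@15:R b2@17:R]
Ball 2: thrown@1 h=3 -> first land @4; rethrown@4 h=6 -> second land @10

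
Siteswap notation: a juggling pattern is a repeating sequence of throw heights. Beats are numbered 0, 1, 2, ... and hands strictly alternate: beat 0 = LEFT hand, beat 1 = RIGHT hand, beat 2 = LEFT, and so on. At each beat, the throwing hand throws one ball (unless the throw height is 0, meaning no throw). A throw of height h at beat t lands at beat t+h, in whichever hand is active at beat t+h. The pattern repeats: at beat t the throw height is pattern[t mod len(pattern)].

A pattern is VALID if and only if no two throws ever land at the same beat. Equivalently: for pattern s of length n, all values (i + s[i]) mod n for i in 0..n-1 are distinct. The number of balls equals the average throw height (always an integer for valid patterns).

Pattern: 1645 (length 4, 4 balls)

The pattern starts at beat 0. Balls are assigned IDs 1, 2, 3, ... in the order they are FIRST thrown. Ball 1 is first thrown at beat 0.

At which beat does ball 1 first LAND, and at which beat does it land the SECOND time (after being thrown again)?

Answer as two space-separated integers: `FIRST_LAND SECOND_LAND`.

Answer: 1 7

Derivation:
Beat 0 (L): throw ball1 h=1 -> lands@1:R; in-air after throw: [b1@1:R]
Beat 1 (R): throw ball1 h=6 -> lands@7:R; in-air after throw: [b1@7:R]
Beat 2 (L): throw ball2 h=4 -> lands@6:L; in-air after throw: [b2@6:L b1@7:R]
Beat 3 (R): throw ball3 h=5 -> lands@8:L; in-air after throw: [b2@6:L b1@7:R b3@8:L]
Beat 4 (L): throw ball4 h=1 -> lands@5:R; in-air after throw: [b4@5:R b2@6:L b1@7:R b3@8:L]
Beat 5 (R): throw ball4 h=6 -> lands@11:R; in-air after throw: [b2@6:L b1@7:R b3@8:L b4@11:R]
Beat 6 (L): throw ball2 h=4 -> lands@10:L; in-air after throw: [b1@7:R b3@8:L b2@10:L b4@11:R]
Beat 7 (R): throw ball1 h=5 -> lands@12:L; in-air after throw: [b3@8:L b2@10:L b4@11:R b1@12:L]
Ball 1: thrown@0 h=1 -> first land @1; rethrown@1 h=6 -> second land @7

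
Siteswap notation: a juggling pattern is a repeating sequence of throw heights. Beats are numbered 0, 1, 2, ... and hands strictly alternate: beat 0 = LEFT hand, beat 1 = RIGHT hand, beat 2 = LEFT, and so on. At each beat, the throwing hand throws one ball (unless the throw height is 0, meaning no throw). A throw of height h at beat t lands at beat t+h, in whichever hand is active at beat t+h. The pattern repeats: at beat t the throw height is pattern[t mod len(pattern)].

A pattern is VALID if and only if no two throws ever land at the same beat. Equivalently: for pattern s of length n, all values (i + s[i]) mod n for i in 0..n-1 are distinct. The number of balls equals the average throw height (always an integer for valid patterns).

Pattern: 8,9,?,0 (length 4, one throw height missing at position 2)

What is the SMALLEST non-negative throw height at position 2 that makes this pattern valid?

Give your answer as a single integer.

Answer: 3

Derivation:
i=0: (0 + 8) mod 4 = 0
i=1: (1 + 9) mod 4 = 2
i=2: s[i]=? (unknown)
i=3: (3 + 0) mod 4 = 3
Known residues: [0, 2, 3]; need a permutation of 0..3, so missing residue r = 1
Need (2 + s) mod 4 = 1; smallest s = (1 - 2) mod 4 = 3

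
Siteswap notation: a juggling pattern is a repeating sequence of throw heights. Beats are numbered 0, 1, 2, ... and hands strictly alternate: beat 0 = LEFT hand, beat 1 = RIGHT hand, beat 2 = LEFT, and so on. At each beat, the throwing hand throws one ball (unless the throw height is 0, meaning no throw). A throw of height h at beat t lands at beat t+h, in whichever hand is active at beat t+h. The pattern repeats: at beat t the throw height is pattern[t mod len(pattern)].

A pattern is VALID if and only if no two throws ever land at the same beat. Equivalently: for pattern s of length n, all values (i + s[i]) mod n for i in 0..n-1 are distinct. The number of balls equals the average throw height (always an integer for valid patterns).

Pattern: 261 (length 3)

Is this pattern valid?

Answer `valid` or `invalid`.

Answer: valid

Derivation:
i=0: (i + s[i]) mod n = (0 + 2) mod 3 = 2
i=1: (i + s[i]) mod n = (1 + 6) mod 3 = 1
i=2: (i + s[i]) mod n = (2 + 1) mod 3 = 0
Residues: [2, 1, 0], distinct: True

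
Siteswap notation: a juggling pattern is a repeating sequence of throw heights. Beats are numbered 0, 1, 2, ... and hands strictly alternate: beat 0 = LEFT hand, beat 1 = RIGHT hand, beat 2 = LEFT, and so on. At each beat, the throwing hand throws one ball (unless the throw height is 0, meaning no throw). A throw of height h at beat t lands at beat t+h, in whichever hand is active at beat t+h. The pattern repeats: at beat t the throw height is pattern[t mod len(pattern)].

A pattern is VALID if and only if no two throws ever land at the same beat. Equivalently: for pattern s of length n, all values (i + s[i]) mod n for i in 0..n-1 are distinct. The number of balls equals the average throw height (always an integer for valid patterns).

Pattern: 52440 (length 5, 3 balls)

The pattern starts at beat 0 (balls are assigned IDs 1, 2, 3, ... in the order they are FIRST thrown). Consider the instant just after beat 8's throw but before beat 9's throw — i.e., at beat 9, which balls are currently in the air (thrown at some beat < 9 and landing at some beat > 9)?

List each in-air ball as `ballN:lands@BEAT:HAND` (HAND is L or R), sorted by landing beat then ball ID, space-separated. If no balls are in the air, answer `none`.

Answer: ball1:lands@10:L ball2:lands@11:R ball3:lands@12:L

Derivation:
Beat 0 (L): throw ball1 h=5 -> lands@5:R; in-air after throw: [b1@5:R]
Beat 1 (R): throw ball2 h=2 -> lands@3:R; in-air after throw: [b2@3:R b1@5:R]
Beat 2 (L): throw ball3 h=4 -> lands@6:L; in-air after throw: [b2@3:R b1@5:R b3@6:L]
Beat 3 (R): throw ball2 h=4 -> lands@7:R; in-air after throw: [b1@5:R b3@6:L b2@7:R]
Beat 5 (R): throw ball1 h=5 -> lands@10:L; in-air after throw: [b3@6:L b2@7:R b1@10:L]
Beat 6 (L): throw ball3 h=2 -> lands@8:L; in-air after throw: [b2@7:R b3@8:L b1@10:L]
Beat 7 (R): throw ball2 h=4 -> lands@11:R; in-air after throw: [b3@8:L b1@10:L b2@11:R]
Beat 8 (L): throw ball3 h=4 -> lands@12:L; in-air after throw: [b1@10:L b2@11:R b3@12:L]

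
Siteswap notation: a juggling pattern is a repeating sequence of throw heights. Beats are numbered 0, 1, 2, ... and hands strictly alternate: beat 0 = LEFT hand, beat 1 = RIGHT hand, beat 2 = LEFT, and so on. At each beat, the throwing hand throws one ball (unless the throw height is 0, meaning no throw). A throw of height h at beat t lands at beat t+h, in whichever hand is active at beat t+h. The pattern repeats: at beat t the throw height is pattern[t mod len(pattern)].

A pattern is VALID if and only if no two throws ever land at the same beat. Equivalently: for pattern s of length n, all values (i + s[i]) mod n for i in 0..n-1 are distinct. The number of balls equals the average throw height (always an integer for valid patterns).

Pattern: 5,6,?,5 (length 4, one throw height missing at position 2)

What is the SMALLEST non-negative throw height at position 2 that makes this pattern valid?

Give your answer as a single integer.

Answer: 0

Derivation:
i=0: (0 + 5) mod 4 = 1
i=1: (1 + 6) mod 4 = 3
i=2: s[i]=? (unknown)
i=3: (3 + 5) mod 4 = 0
Known residues: [0, 1, 3]; need a permutation of 0..3, so missing residue r = 2
Need (2 + s) mod 4 = 2; smallest s = (2 - 2) mod 4 = 0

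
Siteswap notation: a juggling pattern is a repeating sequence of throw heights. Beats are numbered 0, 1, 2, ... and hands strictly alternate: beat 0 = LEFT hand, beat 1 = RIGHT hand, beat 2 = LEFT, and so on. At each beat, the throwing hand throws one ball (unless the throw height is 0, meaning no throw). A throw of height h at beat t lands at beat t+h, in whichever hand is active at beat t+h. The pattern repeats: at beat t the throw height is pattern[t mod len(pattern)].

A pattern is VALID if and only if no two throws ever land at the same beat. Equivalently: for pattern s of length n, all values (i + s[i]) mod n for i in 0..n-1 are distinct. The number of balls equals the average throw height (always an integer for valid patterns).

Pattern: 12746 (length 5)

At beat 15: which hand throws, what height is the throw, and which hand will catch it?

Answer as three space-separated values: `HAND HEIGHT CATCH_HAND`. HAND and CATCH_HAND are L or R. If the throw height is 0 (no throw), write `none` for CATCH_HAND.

Answer: R 1 L

Derivation:
Beat 15: 15 mod 2 = 1, so hand = R
Throw height = pattern[15 mod 5] = pattern[0] = 1
Lands at beat 15+1=16, 16 mod 2 = 0, so catch hand = L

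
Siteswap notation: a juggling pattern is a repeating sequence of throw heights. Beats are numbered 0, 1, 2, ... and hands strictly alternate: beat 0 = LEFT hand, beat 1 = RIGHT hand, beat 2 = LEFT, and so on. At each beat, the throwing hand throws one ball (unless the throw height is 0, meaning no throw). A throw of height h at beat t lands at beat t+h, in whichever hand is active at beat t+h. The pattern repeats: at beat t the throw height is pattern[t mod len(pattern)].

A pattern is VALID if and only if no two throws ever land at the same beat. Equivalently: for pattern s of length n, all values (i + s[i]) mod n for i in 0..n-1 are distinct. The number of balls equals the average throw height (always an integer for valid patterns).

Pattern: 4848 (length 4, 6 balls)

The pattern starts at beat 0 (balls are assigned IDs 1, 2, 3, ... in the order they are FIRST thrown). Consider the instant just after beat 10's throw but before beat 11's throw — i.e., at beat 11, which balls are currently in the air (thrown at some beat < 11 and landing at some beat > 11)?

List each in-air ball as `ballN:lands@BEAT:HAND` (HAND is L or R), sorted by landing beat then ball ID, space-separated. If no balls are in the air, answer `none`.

Answer: ball1:lands@12:L ball5:lands@13:R ball3:lands@14:L ball6:lands@15:R ball2:lands@17:R

Derivation:
Beat 0 (L): throw ball1 h=4 -> lands@4:L; in-air after throw: [b1@4:L]
Beat 1 (R): throw ball2 h=8 -> lands@9:R; in-air after throw: [b1@4:L b2@9:R]
Beat 2 (L): throw ball3 h=4 -> lands@6:L; in-air after throw: [b1@4:L b3@6:L b2@9:R]
Beat 3 (R): throw ball4 h=8 -> lands@11:R; in-air after throw: [b1@4:L b3@6:L b2@9:R b4@11:R]
Beat 4 (L): throw ball1 h=4 -> lands@8:L; in-air after throw: [b3@6:L b1@8:L b2@9:R b4@11:R]
Beat 5 (R): throw ball5 h=8 -> lands@13:R; in-air after throw: [b3@6:L b1@8:L b2@9:R b4@11:R b5@13:R]
Beat 6 (L): throw ball3 h=4 -> lands@10:L; in-air after throw: [b1@8:L b2@9:R b3@10:L b4@11:R b5@13:R]
Beat 7 (R): throw ball6 h=8 -> lands@15:R; in-air after throw: [b1@8:L b2@9:R b3@10:L b4@11:R b5@13:R b6@15:R]
Beat 8 (L): throw ball1 h=4 -> lands@12:L; in-air after throw: [b2@9:R b3@10:L b4@11:R b1@12:L b5@13:R b6@15:R]
Beat 9 (R): throw ball2 h=8 -> lands@17:R; in-air after throw: [b3@10:L b4@11:R b1@12:L b5@13:R b6@15:R b2@17:R]
Beat 10 (L): throw ball3 h=4 -> lands@14:L; in-air after throw: [b4@11:R b1@12:L b5@13:R b3@14:L b6@15:R b2@17:R]
Beat 11 (R): throw ball4 h=8 -> lands@19:R; in-air after throw: [b1@12:L b5@13:R b3@14:L b6@15:R b2@17:R b4@19:R]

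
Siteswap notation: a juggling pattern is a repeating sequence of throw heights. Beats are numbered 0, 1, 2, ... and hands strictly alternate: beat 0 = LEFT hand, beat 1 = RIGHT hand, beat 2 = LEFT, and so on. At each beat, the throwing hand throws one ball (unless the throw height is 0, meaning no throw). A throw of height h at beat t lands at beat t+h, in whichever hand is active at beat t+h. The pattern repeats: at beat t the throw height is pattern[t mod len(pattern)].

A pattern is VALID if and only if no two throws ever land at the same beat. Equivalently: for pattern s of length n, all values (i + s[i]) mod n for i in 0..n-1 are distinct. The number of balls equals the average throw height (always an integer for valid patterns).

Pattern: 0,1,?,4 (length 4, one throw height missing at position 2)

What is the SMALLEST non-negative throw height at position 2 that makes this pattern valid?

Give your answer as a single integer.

Answer: 3

Derivation:
i=0: (0 + 0) mod 4 = 0
i=1: (1 + 1) mod 4 = 2
i=2: s[i]=? (unknown)
i=3: (3 + 4) mod 4 = 3
Known residues: [0, 2, 3]; need a permutation of 0..3, so missing residue r = 1
Need (2 + s) mod 4 = 1; smallest s = (1 - 2) mod 4 = 3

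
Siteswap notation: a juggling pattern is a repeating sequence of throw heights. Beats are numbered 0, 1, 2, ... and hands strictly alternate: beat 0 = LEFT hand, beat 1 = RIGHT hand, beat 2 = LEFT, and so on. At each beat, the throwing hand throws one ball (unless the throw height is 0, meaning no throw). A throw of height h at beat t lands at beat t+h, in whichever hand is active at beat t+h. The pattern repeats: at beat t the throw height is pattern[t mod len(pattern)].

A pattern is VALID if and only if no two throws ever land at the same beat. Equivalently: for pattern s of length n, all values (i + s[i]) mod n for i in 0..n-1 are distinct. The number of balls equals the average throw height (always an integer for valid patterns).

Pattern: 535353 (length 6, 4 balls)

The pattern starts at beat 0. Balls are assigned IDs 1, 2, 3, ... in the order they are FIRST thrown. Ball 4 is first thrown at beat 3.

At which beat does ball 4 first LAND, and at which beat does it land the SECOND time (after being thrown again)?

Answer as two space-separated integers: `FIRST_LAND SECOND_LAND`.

Answer: 6 11

Derivation:
Beat 0 (L): throw ball1 h=5 -> lands@5:R; in-air after throw: [b1@5:R]
Beat 1 (R): throw ball2 h=3 -> lands@4:L; in-air after throw: [b2@4:L b1@5:R]
Beat 2 (L): throw ball3 h=5 -> lands@7:R; in-air after throw: [b2@4:L b1@5:R b3@7:R]
Beat 3 (R): throw ball4 h=3 -> lands@6:L; in-air after throw: [b2@4:L b1@5:R b4@6:L b3@7:R]
Beat 4 (L): throw ball2 h=5 -> lands@9:R; in-air after throw: [b1@5:R b4@6:L b3@7:R b2@9:R]
Beat 5 (R): throw ball1 h=3 -> lands@8:L; in-air after throw: [b4@6:L b3@7:R b1@8:L b2@9:R]
Beat 6 (L): throw ball4 h=5 -> lands@11:R; in-air after throw: [b3@7:R b1@8:L b2@9:R b4@11:R]
Beat 7 (R): throw ball3 h=3 -> lands@10:L; in-air after throw: [b1@8:L b2@9:R b3@10:L b4@11:R]
Beat 8 (L): throw ball1 h=5 -> lands@13:R; in-air after throw: [b2@9:R b3@10:L b4@11:R b1@13:R]
Beat 9 (R): throw ball2 h=3 -> lands@12:L; in-air after throw: [b3@10:L b4@11:R b2@12:L b1@13:R]
Beat 10 (L): throw ball3 h=5 -> lands@15:R; in-air after throw: [b4@11:R b2@12:L b1@13:R b3@15:R]
Beat 11 (R): throw ball4 h=3 -> lands@14:L; in-air after throw: [b2@12:L b1@13:R b4@14:L b3@15:R]
Ball 4: thrown@3 h=3 -> first land @6; rethrown@6 h=5 -> second land @11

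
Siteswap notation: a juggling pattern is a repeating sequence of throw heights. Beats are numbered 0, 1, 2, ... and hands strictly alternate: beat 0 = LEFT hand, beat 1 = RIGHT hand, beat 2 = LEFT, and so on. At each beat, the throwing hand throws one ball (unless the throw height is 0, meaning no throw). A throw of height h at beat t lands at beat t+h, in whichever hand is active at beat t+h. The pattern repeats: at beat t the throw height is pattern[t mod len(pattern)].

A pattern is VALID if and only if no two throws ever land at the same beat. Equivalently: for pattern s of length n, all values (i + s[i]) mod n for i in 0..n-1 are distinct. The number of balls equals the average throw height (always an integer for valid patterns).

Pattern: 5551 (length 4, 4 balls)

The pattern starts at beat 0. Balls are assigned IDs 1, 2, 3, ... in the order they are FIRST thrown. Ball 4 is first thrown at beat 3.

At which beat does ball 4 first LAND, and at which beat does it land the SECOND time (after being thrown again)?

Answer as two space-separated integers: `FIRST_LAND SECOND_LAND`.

Answer: 4 9

Derivation:
Beat 0 (L): throw ball1 h=5 -> lands@5:R; in-air after throw: [b1@5:R]
Beat 1 (R): throw ball2 h=5 -> lands@6:L; in-air after throw: [b1@5:R b2@6:L]
Beat 2 (L): throw ball3 h=5 -> lands@7:R; in-air after throw: [b1@5:R b2@6:L b3@7:R]
Beat 3 (R): throw ball4 h=1 -> lands@4:L; in-air after throw: [b4@4:L b1@5:R b2@6:L b3@7:R]
Beat 4 (L): throw ball4 h=5 -> lands@9:R; in-air after throw: [b1@5:R b2@6:L b3@7:R b4@9:R]
Beat 5 (R): throw ball1 h=5 -> lands@10:L; in-air after throw: [b2@6:L b3@7:R b4@9:R b1@10:L]
Beat 6 (L): throw ball2 h=5 -> lands@11:R; in-air after throw: [b3@7:R b4@9:R b1@10:L b2@11:R]
Beat 7 (R): throw ball3 h=1 -> lands@8:L; in-air after throw: [b3@8:L b4@9:R b1@10:L b2@11:R]
Beat 8 (L): throw ball3 h=5 -> lands@13:R; in-air after throw: [b4@9:R b1@10:L b2@11:R b3@13:R]
Beat 9 (R): throw ball4 h=5 -> lands@14:L; in-air after throw: [b1@10:L b2@11:R b3@13:R b4@14:L]
Ball 4: thrown@3 h=1 -> first land @4; rethrown@4 h=5 -> second land @9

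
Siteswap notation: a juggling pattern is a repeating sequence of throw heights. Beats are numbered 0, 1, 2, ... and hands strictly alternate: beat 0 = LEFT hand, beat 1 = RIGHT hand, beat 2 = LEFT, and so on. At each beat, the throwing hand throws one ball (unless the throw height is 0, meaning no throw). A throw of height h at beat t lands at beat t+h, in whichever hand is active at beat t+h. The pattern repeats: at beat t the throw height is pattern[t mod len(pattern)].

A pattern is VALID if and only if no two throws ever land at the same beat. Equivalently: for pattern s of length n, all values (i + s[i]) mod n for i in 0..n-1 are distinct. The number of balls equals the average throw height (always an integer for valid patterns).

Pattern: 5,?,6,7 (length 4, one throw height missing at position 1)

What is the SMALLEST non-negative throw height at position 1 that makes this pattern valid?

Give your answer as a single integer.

Answer: 2

Derivation:
i=0: (0 + 5) mod 4 = 1
i=1: s[i]=? (unknown)
i=2: (2 + 6) mod 4 = 0
i=3: (3 + 7) mod 4 = 2
Known residues: [0, 1, 2]; need a permutation of 0..3, so missing residue r = 3
Need (1 + s) mod 4 = 3; smallest s = (3 - 1) mod 4 = 2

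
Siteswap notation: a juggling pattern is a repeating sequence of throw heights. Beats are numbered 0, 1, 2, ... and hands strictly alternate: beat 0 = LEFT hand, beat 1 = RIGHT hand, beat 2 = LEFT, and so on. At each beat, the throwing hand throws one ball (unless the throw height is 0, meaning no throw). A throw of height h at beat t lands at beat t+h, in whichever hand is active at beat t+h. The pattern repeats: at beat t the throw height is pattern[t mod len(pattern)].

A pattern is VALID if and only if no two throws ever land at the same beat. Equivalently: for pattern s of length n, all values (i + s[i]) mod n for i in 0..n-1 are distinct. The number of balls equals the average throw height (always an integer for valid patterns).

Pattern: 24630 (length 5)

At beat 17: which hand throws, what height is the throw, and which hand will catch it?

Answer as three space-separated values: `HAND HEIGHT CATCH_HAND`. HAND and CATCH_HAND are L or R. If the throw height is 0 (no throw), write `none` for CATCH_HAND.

Answer: R 6 R

Derivation:
Beat 17: 17 mod 2 = 1, so hand = R
Throw height = pattern[17 mod 5] = pattern[2] = 6
Lands at beat 17+6=23, 23 mod 2 = 1, so catch hand = R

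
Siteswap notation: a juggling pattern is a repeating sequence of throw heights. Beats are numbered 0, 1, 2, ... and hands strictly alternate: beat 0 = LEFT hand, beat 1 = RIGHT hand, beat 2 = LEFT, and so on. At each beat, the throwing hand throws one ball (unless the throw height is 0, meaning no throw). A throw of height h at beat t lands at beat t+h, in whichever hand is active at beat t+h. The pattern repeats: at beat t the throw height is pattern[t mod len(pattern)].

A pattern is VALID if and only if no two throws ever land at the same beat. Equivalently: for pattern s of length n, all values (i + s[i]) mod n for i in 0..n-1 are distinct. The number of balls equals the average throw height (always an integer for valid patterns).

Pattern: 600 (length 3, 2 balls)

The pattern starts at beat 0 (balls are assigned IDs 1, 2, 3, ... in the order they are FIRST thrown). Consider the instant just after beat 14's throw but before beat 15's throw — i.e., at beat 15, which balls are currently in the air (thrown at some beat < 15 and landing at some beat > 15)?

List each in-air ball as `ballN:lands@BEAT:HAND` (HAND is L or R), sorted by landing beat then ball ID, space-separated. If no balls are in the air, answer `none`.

Answer: ball1:lands@18:L

Derivation:
Beat 0 (L): throw ball1 h=6 -> lands@6:L; in-air after throw: [b1@6:L]
Beat 3 (R): throw ball2 h=6 -> lands@9:R; in-air after throw: [b1@6:L b2@9:R]
Beat 6 (L): throw ball1 h=6 -> lands@12:L; in-air after throw: [b2@9:R b1@12:L]
Beat 9 (R): throw ball2 h=6 -> lands@15:R; in-air after throw: [b1@12:L b2@15:R]
Beat 12 (L): throw ball1 h=6 -> lands@18:L; in-air after throw: [b2@15:R b1@18:L]
Beat 15 (R): throw ball2 h=6 -> lands@21:R; in-air after throw: [b1@18:L b2@21:R]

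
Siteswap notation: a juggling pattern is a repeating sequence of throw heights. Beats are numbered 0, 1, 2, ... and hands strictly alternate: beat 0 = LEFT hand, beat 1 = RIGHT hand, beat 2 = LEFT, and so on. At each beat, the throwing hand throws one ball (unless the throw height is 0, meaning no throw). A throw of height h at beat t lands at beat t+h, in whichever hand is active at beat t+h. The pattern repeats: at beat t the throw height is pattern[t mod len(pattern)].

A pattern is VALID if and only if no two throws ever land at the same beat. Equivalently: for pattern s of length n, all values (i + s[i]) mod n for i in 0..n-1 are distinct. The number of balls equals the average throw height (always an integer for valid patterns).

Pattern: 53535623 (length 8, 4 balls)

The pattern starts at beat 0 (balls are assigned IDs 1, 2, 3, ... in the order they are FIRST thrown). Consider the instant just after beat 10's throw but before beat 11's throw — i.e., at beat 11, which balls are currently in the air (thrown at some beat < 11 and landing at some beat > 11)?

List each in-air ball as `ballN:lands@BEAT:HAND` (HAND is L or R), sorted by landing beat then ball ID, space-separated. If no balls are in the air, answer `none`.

Beat 0 (L): throw ball1 h=5 -> lands@5:R; in-air after throw: [b1@5:R]
Beat 1 (R): throw ball2 h=3 -> lands@4:L; in-air after throw: [b2@4:L b1@5:R]
Beat 2 (L): throw ball3 h=5 -> lands@7:R; in-air after throw: [b2@4:L b1@5:R b3@7:R]
Beat 3 (R): throw ball4 h=3 -> lands@6:L; in-air after throw: [b2@4:L b1@5:R b4@6:L b3@7:R]
Beat 4 (L): throw ball2 h=5 -> lands@9:R; in-air after throw: [b1@5:R b4@6:L b3@7:R b2@9:R]
Beat 5 (R): throw ball1 h=6 -> lands@11:R; in-air after throw: [b4@6:L b3@7:R b2@9:R b1@11:R]
Beat 6 (L): throw ball4 h=2 -> lands@8:L; in-air after throw: [b3@7:R b4@8:L b2@9:R b1@11:R]
Beat 7 (R): throw ball3 h=3 -> lands@10:L; in-air after throw: [b4@8:L b2@9:R b3@10:L b1@11:R]
Beat 8 (L): throw ball4 h=5 -> lands@13:R; in-air after throw: [b2@9:R b3@10:L b1@11:R b4@13:R]
Beat 9 (R): throw ball2 h=3 -> lands@12:L; in-air after throw: [b3@10:L b1@11:R b2@12:L b4@13:R]
Beat 10 (L): throw ball3 h=5 -> lands@15:R; in-air after throw: [b1@11:R b2@12:L b4@13:R b3@15:R]
Beat 11 (R): throw ball1 h=3 -> lands@14:L; in-air after throw: [b2@12:L b4@13:R b1@14:L b3@15:R]

Answer: ball2:lands@12:L ball4:lands@13:R ball3:lands@15:R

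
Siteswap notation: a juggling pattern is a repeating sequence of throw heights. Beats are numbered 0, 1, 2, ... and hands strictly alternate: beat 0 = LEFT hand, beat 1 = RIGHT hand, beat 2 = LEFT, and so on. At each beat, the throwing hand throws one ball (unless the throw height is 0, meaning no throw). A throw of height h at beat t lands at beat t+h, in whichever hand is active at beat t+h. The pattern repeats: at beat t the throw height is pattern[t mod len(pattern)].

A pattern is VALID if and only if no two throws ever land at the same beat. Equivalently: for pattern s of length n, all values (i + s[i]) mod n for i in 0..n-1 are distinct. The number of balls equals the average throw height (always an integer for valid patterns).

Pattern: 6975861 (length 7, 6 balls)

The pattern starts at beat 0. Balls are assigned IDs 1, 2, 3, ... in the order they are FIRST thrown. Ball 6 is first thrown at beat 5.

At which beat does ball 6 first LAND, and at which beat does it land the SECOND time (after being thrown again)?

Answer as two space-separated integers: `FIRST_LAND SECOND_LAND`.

Beat 0 (L): throw ball1 h=6 -> lands@6:L; in-air after throw: [b1@6:L]
Beat 1 (R): throw ball2 h=9 -> lands@10:L; in-air after throw: [b1@6:L b2@10:L]
Beat 2 (L): throw ball3 h=7 -> lands@9:R; in-air after throw: [b1@6:L b3@9:R b2@10:L]
Beat 3 (R): throw ball4 h=5 -> lands@8:L; in-air after throw: [b1@6:L b4@8:L b3@9:R b2@10:L]
Beat 4 (L): throw ball5 h=8 -> lands@12:L; in-air after throw: [b1@6:L b4@8:L b3@9:R b2@10:L b5@12:L]
Beat 5 (R): throw ball6 h=6 -> lands@11:R; in-air after throw: [b1@6:L b4@8:L b3@9:R b2@10:L b6@11:R b5@12:L]
Beat 6 (L): throw ball1 h=1 -> lands@7:R; in-air after throw: [b1@7:R b4@8:L b3@9:R b2@10:L b6@11:R b5@12:L]
Beat 7 (R): throw ball1 h=6 -> lands@13:R; in-air after throw: [b4@8:L b3@9:R b2@10:L b6@11:R b5@12:L b1@13:R]
Beat 8 (L): throw ball4 h=9 -> lands@17:R; in-air after throw: [b3@9:R b2@10:L b6@11:R b5@12:L b1@13:R b4@17:R]
Beat 9 (R): throw ball3 h=7 -> lands@16:L; in-air after throw: [b2@10:L b6@11:R b5@12:L b1@13:R b3@16:L b4@17:R]
Beat 10 (L): throw ball2 h=5 -> lands@15:R; in-air after throw: [b6@11:R b5@12:L b1@13:R b2@15:R b3@16:L b4@17:R]
Beat 11 (R): throw ball6 h=8 -> lands@19:R; in-air after throw: [b5@12:L b1@13:R b2@15:R b3@16:L b4@17:R b6@19:R]
Beat 12 (L): throw ball5 h=6 -> lands@18:L; in-air after throw: [b1@13:R b2@15:R b3@16:L b4@17:R b5@18:L b6@19:R]
Beat 13 (R): throw ball1 h=1 -> lands@14:L; in-air after throw: [b1@14:L b2@15:R b3@16:L b4@17:R b5@18:L b6@19:R]
Beat 14 (L): throw ball1 h=6 -> lands@20:L; in-air after throw: [b2@15:R b3@16:L b4@17:R b5@18:L b6@19:R b1@20:L]
Beat 15 (R): throw ball2 h=9 -> lands@24:L; in-air after throw: [b3@16:L b4@17:R b5@18:L b6@19:R b1@20:L b2@24:L]
Beat 16 (L): throw ball3 h=7 -> lands@23:R; in-air after throw: [b4@17:R b5@18:L b6@19:R b1@20:L b3@23:R b2@24:L]
Beat 17 (R): throw ball4 h=5 -> lands@22:L; in-air after throw: [b5@18:L b6@19:R b1@20:L b4@22:L b3@23:R b2@24:L]
Beat 18 (L): throw ball5 h=8 -> lands@26:L; in-air after throw: [b6@19:R b1@20:L b4@22:L b3@23:R b2@24:L b5@26:L]
Ball 6: thrown@5 h=6 -> first land @11; rethrown@11 h=8 -> second land @19

Answer: 11 19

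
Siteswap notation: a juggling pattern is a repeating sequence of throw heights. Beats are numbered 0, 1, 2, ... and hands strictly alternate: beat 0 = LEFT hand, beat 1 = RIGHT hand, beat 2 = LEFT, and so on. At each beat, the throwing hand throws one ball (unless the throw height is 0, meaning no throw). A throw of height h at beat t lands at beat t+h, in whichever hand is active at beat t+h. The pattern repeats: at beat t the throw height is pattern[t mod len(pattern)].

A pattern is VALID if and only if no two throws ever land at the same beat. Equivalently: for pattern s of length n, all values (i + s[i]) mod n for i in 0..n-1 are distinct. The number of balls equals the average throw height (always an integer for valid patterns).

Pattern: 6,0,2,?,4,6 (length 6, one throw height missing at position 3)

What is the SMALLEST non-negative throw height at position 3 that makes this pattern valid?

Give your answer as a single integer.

Answer: 0

Derivation:
i=0: (0 + 6) mod 6 = 0
i=1: (1 + 0) mod 6 = 1
i=2: (2 + 2) mod 6 = 4
i=3: s[i]=? (unknown)
i=4: (4 + 4) mod 6 = 2
i=5: (5 + 6) mod 6 = 5
Known residues: [0, 1, 2, 4, 5]; need a permutation of 0..5, so missing residue r = 3
Need (3 + s) mod 6 = 3; smallest s = (3 - 3) mod 6 = 0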